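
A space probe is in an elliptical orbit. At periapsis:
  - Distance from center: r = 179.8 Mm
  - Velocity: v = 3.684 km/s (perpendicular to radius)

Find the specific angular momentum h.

Convert to SI: r = 179.8 Mm = 1.798e+08 m; v = 3.684 km/s = 3684 m/s.
With v perpendicular to r, h = r · v.
h = 1.798e+08 · 3684 m²/s ≈ 6.624e+11 m²/s.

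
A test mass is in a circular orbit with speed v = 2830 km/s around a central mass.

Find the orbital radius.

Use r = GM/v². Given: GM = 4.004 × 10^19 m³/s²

Convert to SI: v = 2830 km/s = 2.83e+06 m/s.
For a circular orbit, v² = GM / r, so r = GM / v².
r = 4.004e+19 / (2.83e+06)² m ≈ 4.999e+06 m = 4.999 Mm.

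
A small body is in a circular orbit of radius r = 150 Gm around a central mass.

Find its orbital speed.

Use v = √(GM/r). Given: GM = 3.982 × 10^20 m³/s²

Convert to SI: r = 150 Gm = 1.5e+11 m.
For a circular orbit, gravity supplies the centripetal force, so v = √(GM / r).
v = √(3.982e+20 / 1.5e+11) m/s ≈ 5.152e+04 m/s = 51.52 km/s.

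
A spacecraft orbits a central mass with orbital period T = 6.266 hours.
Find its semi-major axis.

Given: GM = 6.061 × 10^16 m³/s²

Convert to SI: T = 6.266 hours = 22557.6 s.
Invert Kepler's third law: a = (GM · T² / (4π²))^(1/3).
Substituting T = 22557.6 s and GM = 6.061e+16 m³/s²:
a = (6.061e+16 · (22557.6)² / (4π²))^(1/3) m
a ≈ 9.21e+07 m = 9.21 × 10^7 m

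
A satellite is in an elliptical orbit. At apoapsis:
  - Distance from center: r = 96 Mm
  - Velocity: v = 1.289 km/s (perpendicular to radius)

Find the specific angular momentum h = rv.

Convert to SI: r = 96 Mm = 9.6e+07 m; v = 1.289 km/s = 1289 m/s.
With v perpendicular to r, h = r · v.
h = 9.6e+07 · 1289 m²/s ≈ 1.237e+11 m²/s.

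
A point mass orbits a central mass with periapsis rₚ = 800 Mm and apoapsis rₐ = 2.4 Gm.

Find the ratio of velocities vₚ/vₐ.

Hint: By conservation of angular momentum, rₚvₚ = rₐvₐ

Convert to SI: rₚ = 800 Mm = 8e+08 m; rₐ = 2.4 Gm = 2.4e+09 m.
Conservation of angular momentum gives rₚvₚ = rₐvₐ, so vₚ/vₐ = rₐ/rₚ.
vₚ/vₐ = 2.4e+09 / 8e+08 ≈ 3.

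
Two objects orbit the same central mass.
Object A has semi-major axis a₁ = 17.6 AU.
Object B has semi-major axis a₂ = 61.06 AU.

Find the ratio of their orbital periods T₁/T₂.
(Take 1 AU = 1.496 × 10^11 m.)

Convert to SI: a₁ = 17.6 AU = 2.63296e+12 m; a₂ = 61.06 AU = 9.13458e+12 m.
From Kepler's third law, (T₁/T₂)² = (a₁/a₂)³, so T₁/T₂ = (a₁/a₂)^(3/2).
a₁/a₂ = 2.63296e+12 / 9.13458e+12 = 0.288241.
T₁/T₂ = (0.288241)^(3/2) ≈ 0.1548.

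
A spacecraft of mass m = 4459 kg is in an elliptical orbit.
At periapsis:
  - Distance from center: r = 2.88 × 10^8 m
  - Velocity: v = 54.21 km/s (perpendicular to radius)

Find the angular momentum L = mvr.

Convert to SI: v = 54.21 km/s = 54210 m/s.
Since v is perpendicular to r, L = m · v · r.
L = 4459 · 54210 · 2.88e+08 kg·m²/s ≈ 6.962e+16 kg·m²/s.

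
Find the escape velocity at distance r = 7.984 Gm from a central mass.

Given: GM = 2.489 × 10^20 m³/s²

Convert to SI: r = 7.984 Gm = 7.984e+09 m.
Escape velocity comes from setting total energy to zero: ½v² − GM/r = 0 ⇒ v_esc = √(2GM / r).
v_esc = √(2 · 2.489e+20 / 7.984e+09) m/s ≈ 2.497e+05 m/s = 249.7 km/s.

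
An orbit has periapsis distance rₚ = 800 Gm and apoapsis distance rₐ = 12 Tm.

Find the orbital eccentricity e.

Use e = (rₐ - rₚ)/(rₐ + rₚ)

Convert to SI: rₚ = 800 Gm = 8e+11 m; rₐ = 12 Tm = 1.2e+13 m.
e = (rₐ − rₚ) / (rₐ + rₚ).
e = (1.2e+13 − 8e+11) / (1.2e+13 + 8e+11) = 1.12e+13 / 1.28e+13 ≈ 0.875.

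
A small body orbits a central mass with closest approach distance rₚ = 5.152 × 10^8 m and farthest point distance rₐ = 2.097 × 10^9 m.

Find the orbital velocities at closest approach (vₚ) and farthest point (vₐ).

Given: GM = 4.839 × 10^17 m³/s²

Use the vis-viva equation v² = GM(2/r − 1/a) with a = (rₚ + rₐ)/2 = (5.152e+08 + 2.097e+09)/2 = 1.3061e+09 m.
vₚ = √(GM · (2/rₚ − 1/a)) = √(4.839e+17 · (2/5.152e+08 − 1/1.3061e+09)) m/s ≈ 3.883e+04 m/s = 38.83 km/s.
vₐ = √(GM · (2/rₐ − 1/a)) = √(4.839e+17 · (2/2.097e+09 − 1/1.3061e+09)) m/s ≈ 9541 m/s = 9.541 km/s.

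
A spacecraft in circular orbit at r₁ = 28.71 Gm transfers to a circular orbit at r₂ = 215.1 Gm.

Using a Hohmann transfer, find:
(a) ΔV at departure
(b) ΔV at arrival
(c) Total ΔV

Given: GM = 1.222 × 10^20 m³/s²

Convert to SI: r₁ = 28.71 Gm = 2.871e+10 m; r₂ = 215.1 Gm = 2.151e+11 m.
Transfer semi-major axis: a_t = (r₁ + r₂)/2 = (2.871e+10 + 2.151e+11)/2 = 1.21905e+11 m.
Circular speeds: v₁ = √(GM/r₁) = 65240.8 m/s, v₂ = √(GM/r₂) = 23835 m/s.
Transfer speeds (vis-viva v² = GM(2/r − 1/a_t)): v₁ᵗ = 86661.9 m/s, v₂ᵗ = 11567 m/s.
(a) ΔV₁ = |v₁ᵗ − v₁| ≈ 2.142e+04 m/s = 21.42 km/s.
(b) ΔV₂ = |v₂ − v₂ᵗ| ≈ 1.227e+04 m/s = 12.27 km/s.
(c) ΔV_total = ΔV₁ + ΔV₂ ≈ 3.369e+04 m/s = 33.69 km/s.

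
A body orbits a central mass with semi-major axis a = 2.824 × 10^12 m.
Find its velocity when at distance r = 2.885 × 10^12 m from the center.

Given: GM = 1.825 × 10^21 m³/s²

Vis-viva: v = √(GM · (2/r − 1/a)).
2/r − 1/a = 2/2.885e+12 − 1/2.824e+12 = 3.39133e-13 m⁻¹.
v = √(1.825e+21 · 3.39133e-13) m/s ≈ 2.488e+04 m/s = 24.88 km/s.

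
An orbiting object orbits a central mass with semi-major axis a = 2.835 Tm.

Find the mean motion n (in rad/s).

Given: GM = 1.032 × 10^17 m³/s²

Convert to SI: a = 2.835 Tm = 2.835e+12 m.
n = √(GM / a³).
n = √(1.032e+17 / (2.835e+12)³) rad/s ≈ 6.73e-11 rad/s.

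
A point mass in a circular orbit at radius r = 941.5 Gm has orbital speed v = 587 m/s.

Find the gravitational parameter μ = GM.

Convert to SI: r = 941.5 Gm = 9.415e+11 m.
For a circular orbit v² = GM/r, so GM = v² · r.
GM = (587)² · 9.415e+11 m³/s² ≈ 3.244e+17 m³/s² = 3.244 × 10^17 m³/s².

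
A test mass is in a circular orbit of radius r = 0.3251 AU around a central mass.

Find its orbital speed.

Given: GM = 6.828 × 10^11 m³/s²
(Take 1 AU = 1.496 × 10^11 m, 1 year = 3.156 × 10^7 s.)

Convert to SI: r = 0.3251 AU = 4.8635e+10 m.
For a circular orbit, gravity supplies the centripetal force, so v = √(GM / r).
v = √(6.828e+11 / 4.8635e+10) m/s ≈ 3.747 m/s = 0.0007905 AU/year.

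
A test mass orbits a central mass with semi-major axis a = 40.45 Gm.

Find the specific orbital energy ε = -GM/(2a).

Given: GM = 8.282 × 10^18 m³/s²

Convert to SI: a = 40.45 Gm = 4.045e+10 m.
ε = −GM / (2a).
ε = −8.282e+18 / (2 · 4.045e+10) J/kg ≈ -1.024e+08 J/kg = -102.4 MJ/kg.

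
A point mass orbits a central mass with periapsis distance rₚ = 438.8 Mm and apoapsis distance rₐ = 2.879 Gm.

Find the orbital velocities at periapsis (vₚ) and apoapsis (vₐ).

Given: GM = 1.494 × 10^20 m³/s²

Convert to SI: rₚ = 438.8 Mm = 4.388e+08 m; rₐ = 2.879 Gm = 2.879e+09 m.
Use the vis-viva equation v² = GM(2/r − 1/a) with a = (rₚ + rₐ)/2 = (4.388e+08 + 2.879e+09)/2 = 1.6589e+09 m.
vₚ = √(GM · (2/rₚ − 1/a)) = √(1.494e+20 · (2/4.388e+08 − 1/1.6589e+09)) m/s ≈ 7.687e+05 m/s = 768.7 km/s.
vₐ = √(GM · (2/rₐ − 1/a)) = √(1.494e+20 · (2/2.879e+09 − 1/1.6589e+09)) m/s ≈ 1.172e+05 m/s = 117.2 km/s.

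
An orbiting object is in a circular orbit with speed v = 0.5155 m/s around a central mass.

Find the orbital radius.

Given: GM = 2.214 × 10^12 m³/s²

For a circular orbit, v² = GM / r, so r = GM / v².
r = 2.214e+12 / (0.5155)² m ≈ 8.331e+12 m = 8.331 Tm.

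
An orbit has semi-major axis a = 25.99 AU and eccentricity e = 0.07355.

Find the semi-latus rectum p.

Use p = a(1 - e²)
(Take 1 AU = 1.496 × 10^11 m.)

Convert to SI: a = 25.99 AU = 3.8881e+12 m.
p = a (1 − e²).
p = 3.8881e+12 · (1 − (0.07355)²) = 3.8881e+12 · 0.99459 ≈ 3.867e+12 m = 25.85 AU.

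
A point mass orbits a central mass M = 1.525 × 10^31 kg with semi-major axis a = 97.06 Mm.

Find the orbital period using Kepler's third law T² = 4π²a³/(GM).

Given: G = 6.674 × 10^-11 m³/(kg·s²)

Convert to SI: a = 97.06 Mm = 9.706e+07 m.
GM = G · M = 6.674e-11 · 1.525e+31 = 1.01778e+21 m³/s².
Kepler's third law: T = 2π √(a³ / GM).
Substituting a = 9.706e+07 m and GM = 1.01778e+21 m³/s²:
T = 2π √((9.706e+07)³ / 1.01778e+21) s
T ≈ 188.3 s = 3.139 minutes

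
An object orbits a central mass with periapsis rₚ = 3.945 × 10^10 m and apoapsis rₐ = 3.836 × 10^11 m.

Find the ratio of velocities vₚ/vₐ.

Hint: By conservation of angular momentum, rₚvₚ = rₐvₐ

Conservation of angular momentum gives rₚvₚ = rₐvₐ, so vₚ/vₐ = rₐ/rₚ.
vₚ/vₐ = 3.836e+11 / 3.945e+10 ≈ 9.724.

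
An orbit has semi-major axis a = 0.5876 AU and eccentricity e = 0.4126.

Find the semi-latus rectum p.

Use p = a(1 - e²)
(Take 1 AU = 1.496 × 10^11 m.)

Convert to SI: a = 0.5876 AU = 8.7905e+10 m.
p = a (1 − e²).
p = 8.7905e+10 · (1 − (0.4126)²) = 8.7905e+10 · 0.829761 ≈ 7.294e+10 m = 0.4876 AU.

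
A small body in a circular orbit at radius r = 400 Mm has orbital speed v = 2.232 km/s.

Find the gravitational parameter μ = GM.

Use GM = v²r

Convert to SI: r = 400 Mm = 4e+08 m; v = 2.232 km/s = 2232 m/s.
For a circular orbit v² = GM/r, so GM = v² · r.
GM = (2232)² · 4e+08 m³/s² ≈ 1.993e+15 m³/s² = 1.993 × 10^15 m³/s².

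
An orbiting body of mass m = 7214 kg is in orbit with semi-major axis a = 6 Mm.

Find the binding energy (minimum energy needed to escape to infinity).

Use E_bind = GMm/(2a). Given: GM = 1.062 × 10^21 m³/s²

Convert to SI: a = 6 Mm = 6e+06 m.
Total orbital energy is E = −GMm/(2a); binding energy is E_bind = −E = GMm/(2a).
E_bind = 1.062e+21 · 7214 / (2 · 6e+06) J ≈ 6.384e+17 J = 638.4 PJ.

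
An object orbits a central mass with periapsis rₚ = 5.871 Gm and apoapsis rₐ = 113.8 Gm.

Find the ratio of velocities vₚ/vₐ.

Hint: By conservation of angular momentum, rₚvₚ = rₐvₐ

Convert to SI: rₚ = 5.871 Gm = 5.871e+09 m; rₐ = 113.8 Gm = 1.138e+11 m.
Conservation of angular momentum gives rₚvₚ = rₐvₐ, so vₚ/vₐ = rₐ/rₚ.
vₚ/vₐ = 1.138e+11 / 5.871e+09 ≈ 19.38.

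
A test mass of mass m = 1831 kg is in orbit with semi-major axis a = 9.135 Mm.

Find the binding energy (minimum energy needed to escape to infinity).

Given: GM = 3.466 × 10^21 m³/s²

Convert to SI: a = 9.135 Mm = 9.135e+06 m.
Total orbital energy is E = −GMm/(2a); binding energy is E_bind = −E = GMm/(2a).
E_bind = 3.466e+21 · 1831 / (2 · 9.135e+06) J ≈ 3.474e+17 J = 347.4 PJ.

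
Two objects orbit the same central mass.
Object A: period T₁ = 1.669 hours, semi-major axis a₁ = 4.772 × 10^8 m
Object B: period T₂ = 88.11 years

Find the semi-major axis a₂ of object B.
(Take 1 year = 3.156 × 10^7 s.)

Convert to SI: T₁ = 1.669 hours = 6008.4 s; T₂ = 88.11 years = 2.78075e+09 s.
Kepler's third law: (T₁/T₂)² = (a₁/a₂)³ ⇒ a₂ = a₁ · (T₂/T₁)^(2/3).
T₂/T₁ = 2.78075e+09 / 6008.4 = 462811.
a₂ = 4.772e+08 · (462811)^(2/3) m ≈ 2.855e+12 m = 2.855 × 10^12 m.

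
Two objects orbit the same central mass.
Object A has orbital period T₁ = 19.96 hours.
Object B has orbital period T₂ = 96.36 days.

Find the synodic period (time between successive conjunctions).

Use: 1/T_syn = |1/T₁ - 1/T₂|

Convert to SI: T₁ = 19.96 hours = 71856 s; T₂ = 96.36 days = 8.3255e+06 s.
T_syn = |T₁ · T₂ / (T₁ − T₂)|.
T_syn = |71856 · 8.3255e+06 / (71856 − 8.3255e+06)| s ≈ 7.248e+04 s = 20.13 hours.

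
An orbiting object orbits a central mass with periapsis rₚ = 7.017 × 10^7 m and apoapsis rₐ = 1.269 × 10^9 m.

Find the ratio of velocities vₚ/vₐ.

Conservation of angular momentum gives rₚvₚ = rₐvₐ, so vₚ/vₐ = rₐ/rₚ.
vₚ/vₐ = 1.269e+09 / 7.017e+07 ≈ 18.08.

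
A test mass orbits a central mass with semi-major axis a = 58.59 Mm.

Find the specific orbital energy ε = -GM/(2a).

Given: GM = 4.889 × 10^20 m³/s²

Convert to SI: a = 58.59 Mm = 5.859e+07 m.
ε = −GM / (2a).
ε = −4.889e+20 / (2 · 5.859e+07) J/kg ≈ -4.172e+12 J/kg = -4172 GJ/kg.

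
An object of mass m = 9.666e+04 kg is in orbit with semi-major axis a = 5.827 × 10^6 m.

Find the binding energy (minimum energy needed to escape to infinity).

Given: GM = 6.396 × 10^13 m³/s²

Total orbital energy is E = −GMm/(2a); binding energy is E_bind = −E = GMm/(2a).
E_bind = 6.396e+13 · 9.666e+04 / (2 · 5.827e+06) J ≈ 5.305e+11 J = 530.5 GJ.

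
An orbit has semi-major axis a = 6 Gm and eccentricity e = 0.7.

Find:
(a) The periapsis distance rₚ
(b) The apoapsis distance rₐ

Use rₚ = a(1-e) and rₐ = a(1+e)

Convert to SI: a = 6 Gm = 6e+09 m.
(a) rₚ = a(1 − e) = 6e+09 · (1 − 0.7) = 6e+09 · 0.3 ≈ 1.8e+09 m = 1.8 Gm.
(b) rₐ = a(1 + e) = 6e+09 · (1 + 0.7) = 6e+09 · 1.7 ≈ 1.02e+10 m = 10.2 Gm.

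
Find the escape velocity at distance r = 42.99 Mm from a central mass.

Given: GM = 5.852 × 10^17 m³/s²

Convert to SI: r = 42.99 Mm = 4.299e+07 m.
Escape velocity comes from setting total energy to zero: ½v² − GM/r = 0 ⇒ v_esc = √(2GM / r).
v_esc = √(2 · 5.852e+17 / 4.299e+07) m/s ≈ 1.65e+05 m/s = 165 km/s.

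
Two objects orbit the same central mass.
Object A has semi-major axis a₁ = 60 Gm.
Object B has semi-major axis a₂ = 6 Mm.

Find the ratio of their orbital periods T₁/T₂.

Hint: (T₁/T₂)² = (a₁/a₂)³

Convert to SI: a₁ = 60 Gm = 6e+10 m; a₂ = 6 Mm = 6e+06 m.
From Kepler's third law, (T₁/T₂)² = (a₁/a₂)³, so T₁/T₂ = (a₁/a₂)^(3/2).
a₁/a₂ = 6e+10 / 6e+06 = 10000.
T₁/T₂ = (10000)^(3/2) ≈ 1e+06.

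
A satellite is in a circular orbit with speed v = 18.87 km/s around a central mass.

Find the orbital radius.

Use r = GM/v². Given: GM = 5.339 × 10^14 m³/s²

Convert to SI: v = 18.87 km/s = 18870 m/s.
For a circular orbit, v² = GM / r, so r = GM / v².
r = 5.339e+14 / (18870)² m ≈ 1.499e+06 m = 1.499 Mm.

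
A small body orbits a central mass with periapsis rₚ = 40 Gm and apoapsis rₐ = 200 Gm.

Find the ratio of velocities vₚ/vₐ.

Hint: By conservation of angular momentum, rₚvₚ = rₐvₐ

Convert to SI: rₚ = 40 Gm = 4e+10 m; rₐ = 200 Gm = 2e+11 m.
Conservation of angular momentum gives rₚvₚ = rₐvₐ, so vₚ/vₐ = rₐ/rₚ.
vₚ/vₐ = 2e+11 / 4e+10 ≈ 5.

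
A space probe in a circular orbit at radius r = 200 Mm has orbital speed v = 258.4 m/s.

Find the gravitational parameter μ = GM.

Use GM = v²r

Convert to SI: r = 200 Mm = 2e+08 m.
For a circular orbit v² = GM/r, so GM = v² · r.
GM = (258.4)² · 2e+08 m³/s² ≈ 1.335e+13 m³/s² = 1.335 × 10^13 m³/s².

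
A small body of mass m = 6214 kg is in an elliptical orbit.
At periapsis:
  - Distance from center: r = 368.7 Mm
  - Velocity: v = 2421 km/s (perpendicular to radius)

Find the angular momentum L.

Convert to SI: r = 368.7 Mm = 3.687e+08 m; v = 2421 km/s = 2.421e+06 m/s.
Since v is perpendicular to r, L = m · v · r.
L = 6214 · 2.421e+06 · 3.687e+08 kg·m²/s ≈ 5.547e+18 kg·m²/s.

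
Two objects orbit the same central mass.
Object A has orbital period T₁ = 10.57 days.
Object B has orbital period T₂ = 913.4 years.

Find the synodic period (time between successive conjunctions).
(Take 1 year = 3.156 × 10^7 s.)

Convert to SI: T₁ = 10.57 days = 913248 s; T₂ = 913.4 years = 2.88269e+10 s.
T_syn = |T₁ · T₂ / (T₁ − T₂)|.
T_syn = |913248 · 2.88269e+10 / (913248 − 2.88269e+10)| s ≈ 9.133e+05 s = 10.57 days.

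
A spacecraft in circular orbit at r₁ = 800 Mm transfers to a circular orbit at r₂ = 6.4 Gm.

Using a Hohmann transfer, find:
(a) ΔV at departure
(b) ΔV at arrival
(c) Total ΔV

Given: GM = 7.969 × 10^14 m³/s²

Convert to SI: r₁ = 800 Mm = 8e+08 m; r₂ = 6.4 Gm = 6.4e+09 m.
Transfer semi-major axis: a_t = (r₁ + r₂)/2 = (8e+08 + 6.4e+09)/2 = 3.6e+09 m.
Circular speeds: v₁ = √(GM/r₁) = 998.061 m/s, v₂ = √(GM/r₂) = 352.868 m/s.
Transfer speeds (vis-viva v² = GM(2/r − 1/a_t)): v₁ᵗ = 1330.75 m/s, v₂ᵗ = 166.343 m/s.
(a) ΔV₁ = |v₁ᵗ − v₁| ≈ 332.7 m/s = 332.7 m/s.
(b) ΔV₂ = |v₂ − v₂ᵗ| ≈ 186.5 m/s = 186.5 m/s.
(c) ΔV_total = ΔV₁ + ΔV₂ ≈ 519.2 m/s = 519.2 m/s.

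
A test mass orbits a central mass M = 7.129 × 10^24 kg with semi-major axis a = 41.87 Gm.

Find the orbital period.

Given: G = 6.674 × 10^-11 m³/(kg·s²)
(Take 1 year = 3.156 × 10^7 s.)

Convert to SI: a = 41.87 Gm = 4.187e+10 m.
GM = G · M = 6.674e-11 · 7.129e+24 = 4.75789e+14 m³/s².
Kepler's third law: T = 2π √(a³ / GM).
Substituting a = 4.187e+10 m and GM = 4.75789e+14 m³/s²:
T = 2π √((4.187e+10)³ / 4.75789e+14) s
T ≈ 2.468e+09 s = 78.2 years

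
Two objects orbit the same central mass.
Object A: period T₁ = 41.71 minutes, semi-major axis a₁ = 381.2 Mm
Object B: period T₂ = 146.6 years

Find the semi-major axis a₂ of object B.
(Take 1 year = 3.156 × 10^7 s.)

Convert to SI: T₁ = 41.71 minutes = 2502.6 s; a₁ = 381.2 Mm = 3.812e+08 m; T₂ = 146.6 years = 4.6267e+09 s.
Kepler's third law: (T₁/T₂)² = (a₁/a₂)³ ⇒ a₂ = a₁ · (T₂/T₁)^(2/3).
T₂/T₁ = 4.6267e+09 / 2502.6 = 1.84876e+06.
a₂ = 3.812e+08 · (1.84876e+06)^(2/3) m ≈ 5.742e+12 m = 5.742 Tm.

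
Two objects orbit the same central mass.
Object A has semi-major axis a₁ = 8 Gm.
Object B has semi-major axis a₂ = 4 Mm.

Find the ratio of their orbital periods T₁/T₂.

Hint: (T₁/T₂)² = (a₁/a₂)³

Convert to SI: a₁ = 8 Gm = 8e+09 m; a₂ = 4 Mm = 4e+06 m.
From Kepler's third law, (T₁/T₂)² = (a₁/a₂)³, so T₁/T₂ = (a₁/a₂)^(3/2).
a₁/a₂ = 8e+09 / 4e+06 = 2000.
T₁/T₂ = (2000)^(3/2) ≈ 8.944e+04.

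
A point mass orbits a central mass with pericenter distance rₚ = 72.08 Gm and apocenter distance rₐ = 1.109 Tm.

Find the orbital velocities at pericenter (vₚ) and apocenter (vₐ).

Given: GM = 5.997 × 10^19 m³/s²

Convert to SI: rₚ = 72.08 Gm = 7.208e+10 m; rₐ = 1.109 Tm = 1.109e+12 m.
Use the vis-viva equation v² = GM(2/r − 1/a) with a = (rₚ + rₐ)/2 = (7.208e+10 + 1.109e+12)/2 = 5.9054e+11 m.
vₚ = √(GM · (2/rₚ − 1/a)) = √(5.997e+19 · (2/7.208e+10 − 1/5.9054e+11)) m/s ≈ 3.953e+04 m/s = 39.53 km/s.
vₐ = √(GM · (2/rₐ − 1/a)) = √(5.997e+19 · (2/1.109e+12 − 1/5.9054e+11)) m/s ≈ 2569 m/s = 2.569 km/s.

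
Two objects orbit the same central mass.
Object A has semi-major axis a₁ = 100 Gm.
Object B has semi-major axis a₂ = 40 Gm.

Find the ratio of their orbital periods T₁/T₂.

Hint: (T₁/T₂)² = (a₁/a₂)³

Convert to SI: a₁ = 100 Gm = 1e+11 m; a₂ = 40 Gm = 4e+10 m.
From Kepler's third law, (T₁/T₂)² = (a₁/a₂)³, so T₁/T₂ = (a₁/a₂)^(3/2).
a₁/a₂ = 1e+11 / 4e+10 = 2.5.
T₁/T₂ = (2.5)^(3/2) ≈ 3.953.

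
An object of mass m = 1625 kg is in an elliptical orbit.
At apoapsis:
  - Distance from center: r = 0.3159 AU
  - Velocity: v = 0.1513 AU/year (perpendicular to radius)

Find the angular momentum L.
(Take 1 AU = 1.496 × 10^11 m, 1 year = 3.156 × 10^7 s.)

Convert to SI: r = 0.3159 AU = 4.72586e+10 m; v = 0.1513 AU/year = 717.189 m/s.
Since v is perpendicular to r, L = m · v · r.
L = 1625 · 717.189 · 4.72586e+10 kg·m²/s ≈ 5.508e+16 kg·m²/s.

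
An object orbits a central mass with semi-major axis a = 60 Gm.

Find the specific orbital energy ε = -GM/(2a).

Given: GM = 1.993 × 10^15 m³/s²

Convert to SI: a = 60 Gm = 6e+10 m.
ε = −GM / (2a).
ε = −1.993e+15 / (2 · 6e+10) J/kg ≈ -1.661e+04 J/kg = -16.61 kJ/kg.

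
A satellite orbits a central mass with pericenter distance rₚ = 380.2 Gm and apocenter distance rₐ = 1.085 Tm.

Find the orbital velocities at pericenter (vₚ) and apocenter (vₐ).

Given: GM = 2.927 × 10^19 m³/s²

Convert to SI: rₚ = 380.2 Gm = 3.802e+11 m; rₐ = 1.085 Tm = 1.085e+12 m.
Use the vis-viva equation v² = GM(2/r − 1/a) with a = (rₚ + rₐ)/2 = (3.802e+11 + 1.085e+12)/2 = 7.326e+11 m.
vₚ = √(GM · (2/rₚ − 1/a)) = √(2.927e+19 · (2/3.802e+11 − 1/7.326e+11)) m/s ≈ 1.068e+04 m/s = 10.68 km/s.
vₐ = √(GM · (2/rₐ − 1/a)) = √(2.927e+19 · (2/1.085e+12 − 1/7.326e+11)) m/s ≈ 3742 m/s = 3.742 km/s.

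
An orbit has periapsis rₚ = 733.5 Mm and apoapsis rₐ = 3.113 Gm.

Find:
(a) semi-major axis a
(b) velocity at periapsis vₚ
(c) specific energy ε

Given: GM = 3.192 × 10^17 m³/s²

Convert to SI: rₚ = 733.5 Mm = 7.335e+08 m; rₐ = 3.113 Gm = 3.113e+09 m.
(a) a = (rₚ + rₐ)/2 = (7.335e+08 + 3.113e+09)/2 ≈ 1.923e+09 m
(b) With a = (rₚ + rₐ)/2 = 1.92325e+09 m, vₚ = √(GM (2/rₚ − 1/a)) = √(3.192e+17 · (2/7.335e+08 − 1/1.92325e+09)) m/s ≈ 2.654e+04 m/s
(c) With a = (rₚ + rₐ)/2 = 1.92325e+09 m, ε = −GM/(2a) = −3.192e+17/(2 · 1.92325e+09) J/kg ≈ -8.298e+07 J/kg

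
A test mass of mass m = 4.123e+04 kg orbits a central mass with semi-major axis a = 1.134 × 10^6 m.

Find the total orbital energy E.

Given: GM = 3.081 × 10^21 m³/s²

E = −GMm / (2a).
E = −3.081e+21 · 4.123e+04 / (2 · 1.134e+06) J ≈ -5.601e+19 J = -56.01 EJ.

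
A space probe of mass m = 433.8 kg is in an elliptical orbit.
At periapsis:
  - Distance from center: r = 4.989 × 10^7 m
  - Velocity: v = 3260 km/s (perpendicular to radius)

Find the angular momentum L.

Convert to SI: v = 3260 km/s = 3.26e+06 m/s.
Since v is perpendicular to r, L = m · v · r.
L = 433.8 · 3.26e+06 · 4.989e+07 kg·m²/s ≈ 7.055e+16 kg·m²/s.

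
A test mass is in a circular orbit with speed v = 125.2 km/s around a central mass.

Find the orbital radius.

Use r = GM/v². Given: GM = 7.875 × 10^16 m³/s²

Convert to SI: v = 125.2 km/s = 125200 m/s.
For a circular orbit, v² = GM / r, so r = GM / v².
r = 7.875e+16 / (125200)² m ≈ 5.024e+06 m = 5.024 × 10^6 m.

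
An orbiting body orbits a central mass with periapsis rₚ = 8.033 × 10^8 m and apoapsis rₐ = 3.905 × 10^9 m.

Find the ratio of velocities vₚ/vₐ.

Conservation of angular momentum gives rₚvₚ = rₐvₐ, so vₚ/vₐ = rₐ/rₚ.
vₚ/vₐ = 3.905e+09 / 8.033e+08 ≈ 4.861.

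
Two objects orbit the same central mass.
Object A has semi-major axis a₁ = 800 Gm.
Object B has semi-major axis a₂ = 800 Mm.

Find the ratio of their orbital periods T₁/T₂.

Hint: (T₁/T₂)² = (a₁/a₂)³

Convert to SI: a₁ = 800 Gm = 8e+11 m; a₂ = 800 Mm = 8e+08 m.
From Kepler's third law, (T₁/T₂)² = (a₁/a₂)³, so T₁/T₂ = (a₁/a₂)^(3/2).
a₁/a₂ = 8e+11 / 8e+08 = 1000.
T₁/T₂ = (1000)^(3/2) ≈ 3.162e+04.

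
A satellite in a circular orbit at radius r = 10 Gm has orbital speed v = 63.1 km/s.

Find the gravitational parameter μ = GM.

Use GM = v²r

Convert to SI: r = 10 Gm = 1e+10 m; v = 63.1 km/s = 63100 m/s.
For a circular orbit v² = GM/r, so GM = v² · r.
GM = (63100)² · 1e+10 m³/s² ≈ 3.982e+19 m³/s² = 3.982 × 10^19 m³/s².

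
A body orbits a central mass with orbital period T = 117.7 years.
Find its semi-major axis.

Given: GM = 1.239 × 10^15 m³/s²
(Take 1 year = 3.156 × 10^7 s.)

Convert to SI: T = 117.7 years = 3.71461e+09 s.
Invert Kepler's third law: a = (GM · T² / (4π²))^(1/3).
Substituting T = 3.71461e+09 s and GM = 1.239e+15 m³/s²:
a = (1.239e+15 · (3.71461e+09)² / (4π²))^(1/3) m
a ≈ 7.566e+10 m = 75.66 Gm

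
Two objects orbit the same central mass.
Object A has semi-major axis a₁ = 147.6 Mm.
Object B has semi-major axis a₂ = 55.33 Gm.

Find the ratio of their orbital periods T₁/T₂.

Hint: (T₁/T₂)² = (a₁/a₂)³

Convert to SI: a₁ = 147.6 Mm = 1.476e+08 m; a₂ = 55.33 Gm = 5.533e+10 m.
From Kepler's third law, (T₁/T₂)² = (a₁/a₂)³, so T₁/T₂ = (a₁/a₂)^(3/2).
a₁/a₂ = 1.476e+08 / 5.533e+10 = 0.00266763.
T₁/T₂ = (0.00266763)^(3/2) ≈ 0.0001378.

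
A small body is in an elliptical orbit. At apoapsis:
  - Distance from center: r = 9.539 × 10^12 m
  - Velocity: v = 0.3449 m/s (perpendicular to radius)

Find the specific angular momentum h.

With v perpendicular to r, h = r · v.
h = 9.539e+12 · 0.3449 m²/s ≈ 3.29e+12 m²/s.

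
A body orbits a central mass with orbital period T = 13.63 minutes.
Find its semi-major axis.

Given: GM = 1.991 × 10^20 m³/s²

Convert to SI: T = 13.63 minutes = 817.8 s.
Invert Kepler's third law: a = (GM · T² / (4π²))^(1/3).
Substituting T = 817.8 s and GM = 1.991e+20 m³/s²:
a = (1.991e+20 · (817.8)² / (4π²))^(1/3) m
a ≈ 1.5e+08 m = 150 Mm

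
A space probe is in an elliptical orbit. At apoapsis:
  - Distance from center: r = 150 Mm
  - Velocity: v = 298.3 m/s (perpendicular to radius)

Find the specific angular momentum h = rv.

Convert to SI: r = 150 Mm = 1.5e+08 m.
With v perpendicular to r, h = r · v.
h = 1.5e+08 · 298.3 m²/s ≈ 4.474e+10 m²/s.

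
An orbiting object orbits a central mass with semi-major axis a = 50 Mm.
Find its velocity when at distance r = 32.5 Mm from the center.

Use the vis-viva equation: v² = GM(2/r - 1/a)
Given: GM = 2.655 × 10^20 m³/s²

Convert to SI: a = 50 Mm = 5e+07 m; r = 32.5 Mm = 3.25e+07 m.
Vis-viva: v = √(GM · (2/r − 1/a)).
2/r − 1/a = 2/3.25e+07 − 1/5e+07 = 4.15385e-08 m⁻¹.
v = √(2.655e+20 · 4.15385e-08) m/s ≈ 3.321e+06 m/s = 3321 km/s.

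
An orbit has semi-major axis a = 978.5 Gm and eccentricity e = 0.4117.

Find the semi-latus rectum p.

Convert to SI: a = 978.5 Gm = 9.785e+11 m.
p = a (1 − e²).
p = 9.785e+11 · (1 − (0.4117)²) = 9.785e+11 · 0.830503 ≈ 8.126e+11 m = 812.6 Gm.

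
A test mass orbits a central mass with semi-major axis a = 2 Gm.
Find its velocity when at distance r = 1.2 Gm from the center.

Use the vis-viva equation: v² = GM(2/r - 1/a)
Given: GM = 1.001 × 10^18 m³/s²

Convert to SI: a = 2 Gm = 2e+09 m; r = 1.2 Gm = 1.2e+09 m.
Vis-viva: v = √(GM · (2/r − 1/a)).
2/r − 1/a = 2/1.2e+09 − 1/2e+09 = 1.16667e-09 m⁻¹.
v = √(1.001e+18 · 1.16667e-09) m/s ≈ 3.417e+04 m/s = 34.17 km/s.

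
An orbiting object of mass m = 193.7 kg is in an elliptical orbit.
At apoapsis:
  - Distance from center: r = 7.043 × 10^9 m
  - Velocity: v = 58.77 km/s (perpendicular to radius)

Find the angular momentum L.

Convert to SI: v = 58.77 km/s = 58770 m/s.
Since v is perpendicular to r, L = m · v · r.
L = 193.7 · 58770 · 7.043e+09 kg·m²/s ≈ 8.018e+16 kg·m²/s.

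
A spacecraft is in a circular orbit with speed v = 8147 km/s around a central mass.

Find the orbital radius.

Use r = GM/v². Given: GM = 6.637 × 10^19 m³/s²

Convert to SI: v = 8147 km/s = 8.147e+06 m/s.
For a circular orbit, v² = GM / r, so r = GM / v².
r = 6.637e+19 / (8.147e+06)² m ≈ 9.999e+05 m = 999.9 km.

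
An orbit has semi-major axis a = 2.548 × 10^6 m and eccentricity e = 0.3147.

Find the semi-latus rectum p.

p = a (1 − e²).
p = 2.548e+06 · (1 − (0.3147)²) = 2.548e+06 · 0.900964 ≈ 2.296e+06 m = 2.296 × 10^6 m.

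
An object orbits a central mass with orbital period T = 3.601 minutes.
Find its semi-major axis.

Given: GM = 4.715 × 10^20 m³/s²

Convert to SI: T = 3.601 minutes = 216.06 s.
Invert Kepler's third law: a = (GM · T² / (4π²))^(1/3).
Substituting T = 216.06 s and GM = 4.715e+20 m³/s²:
a = (4.715e+20 · (216.06)² / (4π²))^(1/3) m
a ≈ 8.23e+07 m = 82.3 Mm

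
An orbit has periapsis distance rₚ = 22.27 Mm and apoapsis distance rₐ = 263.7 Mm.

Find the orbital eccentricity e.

Convert to SI: rₚ = 22.27 Mm = 2.227e+07 m; rₐ = 263.7 Mm = 2.637e+08 m.
e = (rₐ − rₚ) / (rₐ + rₚ).
e = (2.637e+08 − 2.227e+07) / (2.637e+08 + 2.227e+07) = 2.4143e+08 / 2.8597e+08 ≈ 0.8442.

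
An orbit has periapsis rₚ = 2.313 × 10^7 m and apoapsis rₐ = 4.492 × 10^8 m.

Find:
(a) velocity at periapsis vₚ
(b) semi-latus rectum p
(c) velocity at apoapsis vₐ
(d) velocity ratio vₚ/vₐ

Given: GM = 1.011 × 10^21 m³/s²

(a) With a = (rₚ + rₐ)/2 = 2.36165e+08 m, vₚ = √(GM (2/rₚ − 1/a)) = √(1.011e+21 · (2/2.313e+07 − 1/2.36165e+08)) m/s ≈ 9.118e+06 m/s
(b) From a = (rₚ + rₐ)/2 = 2.36165e+08 m and e = (rₐ − rₚ)/(rₐ + rₚ) = 0.90206, p = a(1 − e²) = 2.36165e+08 · (1 − (0.90206)²) ≈ 4.399e+07 m
(c) With a = (rₚ + rₐ)/2 = 2.36165e+08 m, vₐ = √(GM (2/rₐ − 1/a)) = √(1.011e+21 · (2/4.492e+08 − 1/2.36165e+08)) m/s ≈ 4.695e+05 m/s
(d) Conservation of angular momentum (rₚvₚ = rₐvₐ) gives vₚ/vₐ = rₐ/rₚ = 4.492e+08/2.313e+07 ≈ 19.42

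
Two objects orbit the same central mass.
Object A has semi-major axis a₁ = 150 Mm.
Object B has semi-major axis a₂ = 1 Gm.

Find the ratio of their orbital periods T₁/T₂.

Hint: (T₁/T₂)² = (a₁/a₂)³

Convert to SI: a₁ = 150 Mm = 1.5e+08 m; a₂ = 1 Gm = 1e+09 m.
From Kepler's third law, (T₁/T₂)² = (a₁/a₂)³, so T₁/T₂ = (a₁/a₂)^(3/2).
a₁/a₂ = 1.5e+08 / 1e+09 = 0.15.
T₁/T₂ = (0.15)^(3/2) ≈ 0.05809.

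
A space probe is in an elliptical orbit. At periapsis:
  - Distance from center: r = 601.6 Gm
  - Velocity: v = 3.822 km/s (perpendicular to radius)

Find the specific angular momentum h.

Convert to SI: r = 601.6 Gm = 6.016e+11 m; v = 3.822 km/s = 3822 m/s.
With v perpendicular to r, h = r · v.
h = 6.016e+11 · 3822 m²/s ≈ 2.299e+15 m²/s.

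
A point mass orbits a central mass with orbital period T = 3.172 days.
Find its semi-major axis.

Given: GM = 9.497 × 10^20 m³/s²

Convert to SI: T = 3.172 days = 274061 s.
Invert Kepler's third law: a = (GM · T² / (4π²))^(1/3).
Substituting T = 274061 s and GM = 9.497e+20 m³/s²:
a = (9.497e+20 · (274061)² / (4π²))^(1/3) m
a ≈ 1.218e+10 m = 1.218 × 10^10 m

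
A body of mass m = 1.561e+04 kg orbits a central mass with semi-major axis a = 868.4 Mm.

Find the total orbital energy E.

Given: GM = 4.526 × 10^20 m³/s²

Convert to SI: a = 868.4 Mm = 8.684e+08 m.
E = −GMm / (2a).
E = −4.526e+20 · 1.561e+04 / (2 · 8.684e+08) J ≈ -4.068e+15 J = -4.068 PJ.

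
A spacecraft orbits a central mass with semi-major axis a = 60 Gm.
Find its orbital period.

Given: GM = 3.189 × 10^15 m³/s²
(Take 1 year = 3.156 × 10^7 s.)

Convert to SI: a = 60 Gm = 6e+10 m.
Kepler's third law: T = 2π √(a³ / GM).
Substituting a = 6e+10 m and GM = 3.189e+15 m³/s²:
T = 2π √((6e+10)³ / 3.189e+15) s
T ≈ 1.635e+09 s = 51.81 years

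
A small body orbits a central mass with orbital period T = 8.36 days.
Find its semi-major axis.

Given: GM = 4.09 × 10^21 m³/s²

Convert to SI: T = 8.36 days = 722304 s.
Invert Kepler's third law: a = (GM · T² / (4π²))^(1/3).
Substituting T = 722304 s and GM = 4.09e+21 m³/s²:
a = (4.09e+21 · (722304)² / (4π²))^(1/3) m
a ≈ 3.781e+10 m = 37.81 Gm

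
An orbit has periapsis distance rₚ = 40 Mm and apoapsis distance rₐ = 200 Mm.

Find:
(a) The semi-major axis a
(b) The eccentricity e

Convert to SI: rₚ = 40 Mm = 4e+07 m; rₐ = 200 Mm = 2e+08 m.
(a) a = (rₚ + rₐ) / 2 = (4e+07 + 2e+08) / 2 ≈ 1.2e+08 m = 120 Mm.
(b) e = (rₐ − rₚ) / (rₐ + rₚ) = (2e+08 − 4e+07) / (2e+08 + 4e+07) ≈ 0.6667.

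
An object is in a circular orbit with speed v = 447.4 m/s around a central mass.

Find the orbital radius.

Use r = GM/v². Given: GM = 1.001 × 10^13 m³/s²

For a circular orbit, v² = GM / r, so r = GM / v².
r = 1.001e+13 / (447.4)² m ≈ 5.001e+07 m = 50.01 Mm.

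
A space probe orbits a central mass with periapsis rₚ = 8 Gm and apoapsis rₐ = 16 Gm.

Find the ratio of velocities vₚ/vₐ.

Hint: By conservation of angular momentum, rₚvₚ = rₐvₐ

Convert to SI: rₚ = 8 Gm = 8e+09 m; rₐ = 16 Gm = 1.6e+10 m.
Conservation of angular momentum gives rₚvₚ = rₐvₐ, so vₚ/vₐ = rₐ/rₚ.
vₚ/vₐ = 1.6e+10 / 8e+09 ≈ 2.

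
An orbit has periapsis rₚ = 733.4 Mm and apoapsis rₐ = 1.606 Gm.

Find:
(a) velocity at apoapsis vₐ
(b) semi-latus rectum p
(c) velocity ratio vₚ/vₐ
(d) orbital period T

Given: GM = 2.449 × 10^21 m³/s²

Convert to SI: rₚ = 733.4 Mm = 7.334e+08 m; rₐ = 1.606 Gm = 1.606e+09 m.
(a) With a = (rₚ + rₐ)/2 = 1.1697e+09 m, vₐ = √(GM (2/rₐ − 1/a)) = √(2.449e+21 · (2/1.606e+09 − 1/1.1697e+09)) m/s ≈ 9.778e+05 m/s
(b) From a = (rₚ + rₐ)/2 = 1.1697e+09 m and e = (rₐ − rₚ)/(rₐ + rₚ) = 0.373002, p = a(1 − e²) = 1.1697e+09 · (1 − (0.373002)²) ≈ 1.007e+09 m
(c) Conservation of angular momentum (rₚvₚ = rₐvₐ) gives vₚ/vₐ = rₐ/rₚ = 1.606e+09/7.334e+08 ≈ 2.19
(d) With a = (rₚ + rₐ)/2 = 1.1697e+09 m, T = 2π √(a³/GM) = 2π √((1.1697e+09)³/2.449e+21) s ≈ 5079 s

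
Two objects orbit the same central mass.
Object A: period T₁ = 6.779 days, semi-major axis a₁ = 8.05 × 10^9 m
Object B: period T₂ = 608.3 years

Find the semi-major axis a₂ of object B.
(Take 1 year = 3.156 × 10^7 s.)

Convert to SI: T₁ = 6.779 days = 585706 s; T₂ = 608.3 years = 1.91979e+10 s.
Kepler's third law: (T₁/T₂)² = (a₁/a₂)³ ⇒ a₂ = a₁ · (T₂/T₁)^(2/3).
T₂/T₁ = 1.91979e+10 / 585706 = 32777.5.
a₂ = 8.05e+09 · (32777.5)^(2/3) m ≈ 8.245e+12 m = 8.245 × 10^12 m.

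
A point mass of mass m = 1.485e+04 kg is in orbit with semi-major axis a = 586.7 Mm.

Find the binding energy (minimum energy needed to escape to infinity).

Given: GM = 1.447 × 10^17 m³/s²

Convert to SI: a = 586.7 Mm = 5.867e+08 m.
Total orbital energy is E = −GMm/(2a); binding energy is E_bind = −E = GMm/(2a).
E_bind = 1.447e+17 · 1.485e+04 / (2 · 5.867e+08) J ≈ 1.831e+12 J = 1.831 TJ.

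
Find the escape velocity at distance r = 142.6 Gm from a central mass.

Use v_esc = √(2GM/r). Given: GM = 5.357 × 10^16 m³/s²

Convert to SI: r = 142.6 Gm = 1.426e+11 m.
Escape velocity comes from setting total energy to zero: ½v² − GM/r = 0 ⇒ v_esc = √(2GM / r).
v_esc = √(2 · 5.357e+16 / 1.426e+11) m/s ≈ 866.8 m/s = 866.8 m/s.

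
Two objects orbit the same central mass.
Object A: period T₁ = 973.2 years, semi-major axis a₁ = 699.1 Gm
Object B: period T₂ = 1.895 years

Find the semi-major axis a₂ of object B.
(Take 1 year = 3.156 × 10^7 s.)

Convert to SI: T₁ = 973.2 years = 3.07142e+10 s; a₁ = 699.1 Gm = 6.991e+11 m; T₂ = 1.895 years = 5.98062e+07 s.
Kepler's third law: (T₁/T₂)² = (a₁/a₂)³ ⇒ a₂ = a₁ · (T₂/T₁)^(2/3).
T₂/T₁ = 5.98062e+07 / 3.07142e+10 = 0.00194718.
a₂ = 6.991e+11 · (0.00194718)^(2/3) m ≈ 1.09e+10 m = 10.9 Gm.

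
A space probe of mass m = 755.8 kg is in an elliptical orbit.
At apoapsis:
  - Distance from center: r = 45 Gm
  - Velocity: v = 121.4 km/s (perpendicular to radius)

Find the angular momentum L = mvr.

Convert to SI: r = 45 Gm = 4.5e+10 m; v = 121.4 km/s = 121400 m/s.
Since v is perpendicular to r, L = m · v · r.
L = 755.8 · 121400 · 4.5e+10 kg·m²/s ≈ 4.129e+18 kg·m²/s.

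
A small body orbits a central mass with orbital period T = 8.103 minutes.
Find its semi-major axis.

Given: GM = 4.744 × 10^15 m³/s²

Convert to SI: T = 8.103 minutes = 486.18 s.
Invert Kepler's third law: a = (GM · T² / (4π²))^(1/3).
Substituting T = 486.18 s and GM = 4.744e+15 m³/s²:
a = (4.744e+15 · (486.18)² / (4π²))^(1/3) m
a ≈ 3.051e+06 m = 3.051 Mm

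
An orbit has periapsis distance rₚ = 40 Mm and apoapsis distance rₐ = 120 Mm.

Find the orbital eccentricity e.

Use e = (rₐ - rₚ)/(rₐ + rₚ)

Convert to SI: rₚ = 40 Mm = 4e+07 m; rₐ = 120 Mm = 1.2e+08 m.
e = (rₐ − rₚ) / (rₐ + rₚ).
e = (1.2e+08 − 4e+07) / (1.2e+08 + 4e+07) = 8e+07 / 1.6e+08 ≈ 0.5.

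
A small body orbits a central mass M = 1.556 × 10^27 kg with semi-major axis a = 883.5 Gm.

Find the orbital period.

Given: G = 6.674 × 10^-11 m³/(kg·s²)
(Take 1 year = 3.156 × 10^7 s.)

Convert to SI: a = 883.5 Gm = 8.835e+11 m.
GM = G · M = 6.674e-11 · 1.556e+27 = 1.03847e+17 m³/s².
Kepler's third law: T = 2π √(a³ / GM).
Substituting a = 8.835e+11 m and GM = 1.03847e+17 m³/s²:
T = 2π √((8.835e+11)³ / 1.03847e+17) s
T ≈ 1.619e+10 s = 513 years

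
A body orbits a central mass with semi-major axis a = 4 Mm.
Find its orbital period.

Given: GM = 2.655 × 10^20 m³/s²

Convert to SI: a = 4 Mm = 4e+06 m.
Kepler's third law: T = 2π √(a³ / GM).
Substituting a = 4e+06 m and GM = 2.655e+20 m³/s²:
T = 2π √((4e+06)³ / 2.655e+20) s
T ≈ 3.085 s = 3.085 seconds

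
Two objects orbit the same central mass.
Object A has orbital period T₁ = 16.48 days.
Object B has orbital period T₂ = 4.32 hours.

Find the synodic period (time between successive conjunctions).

Convert to SI: T₁ = 16.48 days = 1.42387e+06 s; T₂ = 4.32 hours = 15552 s.
T_syn = |T₁ · T₂ / (T₁ − T₂)|.
T_syn = |1.42387e+06 · 15552 / (1.42387e+06 − 15552)| s ≈ 1.572e+04 s = 4.368 hours.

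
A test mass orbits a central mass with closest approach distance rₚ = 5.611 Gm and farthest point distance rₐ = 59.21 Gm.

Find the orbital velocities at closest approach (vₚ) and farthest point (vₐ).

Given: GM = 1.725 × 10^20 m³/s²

Convert to SI: rₚ = 5.611 Gm = 5.611e+09 m; rₐ = 59.21 Gm = 5.921e+10 m.
Use the vis-viva equation v² = GM(2/r − 1/a) with a = (rₚ + rₐ)/2 = (5.611e+09 + 5.921e+10)/2 = 3.24105e+10 m.
vₚ = √(GM · (2/rₚ − 1/a)) = √(1.725e+20 · (2/5.611e+09 − 1/3.24105e+10)) m/s ≈ 2.37e+05 m/s = 237 km/s.
vₐ = √(GM · (2/rₐ − 1/a)) = √(1.725e+20 · (2/5.921e+10 − 1/3.24105e+10)) m/s ≈ 2.246e+04 m/s = 22.46 km/s.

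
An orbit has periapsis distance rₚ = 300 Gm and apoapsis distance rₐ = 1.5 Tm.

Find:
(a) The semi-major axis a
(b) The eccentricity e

Convert to SI: rₚ = 300 Gm = 3e+11 m; rₐ = 1.5 Tm = 1.5e+12 m.
(a) a = (rₚ + rₐ) / 2 = (3e+11 + 1.5e+12) / 2 ≈ 9e+11 m = 900 Gm.
(b) e = (rₐ − rₚ) / (rₐ + rₚ) = (1.5e+12 − 3e+11) / (1.5e+12 + 3e+11) ≈ 0.6667.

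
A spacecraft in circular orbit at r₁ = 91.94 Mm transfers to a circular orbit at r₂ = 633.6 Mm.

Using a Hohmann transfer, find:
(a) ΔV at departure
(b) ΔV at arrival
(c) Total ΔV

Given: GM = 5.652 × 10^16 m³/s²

Convert to SI: r₁ = 91.94 Mm = 9.194e+07 m; r₂ = 633.6 Mm = 6.336e+08 m.
Transfer semi-major axis: a_t = (r₁ + r₂)/2 = (9.194e+07 + 6.336e+08)/2 = 3.6277e+08 m.
Circular speeds: v₁ = √(GM/r₁) = 24794.1 m/s, v₂ = √(GM/r₂) = 9444.82 m/s.
Transfer speeds (vis-viva v² = GM(2/r − 1/a_t)): v₁ᵗ = 32767.3 m/s, v₂ᵗ = 4754.78 m/s.
(a) ΔV₁ = |v₁ᵗ − v₁| ≈ 7973 m/s = 7.973 km/s.
(b) ΔV₂ = |v₂ − v₂ᵗ| ≈ 4690 m/s = 4.69 km/s.
(c) ΔV_total = ΔV₁ + ΔV₂ ≈ 1.266e+04 m/s = 12.66 km/s.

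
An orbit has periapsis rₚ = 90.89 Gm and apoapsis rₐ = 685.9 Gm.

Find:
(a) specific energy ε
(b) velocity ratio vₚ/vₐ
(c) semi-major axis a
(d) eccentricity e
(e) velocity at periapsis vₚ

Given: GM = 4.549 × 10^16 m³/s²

Convert to SI: rₚ = 90.89 Gm = 9.089e+10 m; rₐ = 685.9 Gm = 6.859e+11 m.
(a) With a = (rₚ + rₐ)/2 = 3.88395e+11 m, ε = −GM/(2a) = −4.549e+16/(2 · 3.88395e+11) J/kg ≈ -5.856e+04 J/kg
(b) Conservation of angular momentum (rₚvₚ = rₐvₐ) gives vₚ/vₐ = rₐ/rₚ = 6.859e+11/9.089e+10 ≈ 7.546
(c) a = (rₚ + rₐ)/2 = (9.089e+10 + 6.859e+11)/2 ≈ 3.884e+11 m
(d) e = (rₐ − rₚ)/(rₐ + rₚ) = (6.859e+11 − 9.089e+10)/(6.859e+11 + 9.089e+10) ≈ 0.766
(e) With a = (rₚ + rₐ)/2 = 3.88395e+11 m, vₚ = √(GM (2/rₚ − 1/a)) = √(4.549e+16 · (2/9.089e+10 − 1/3.88395e+11)) m/s ≈ 940.1 m/s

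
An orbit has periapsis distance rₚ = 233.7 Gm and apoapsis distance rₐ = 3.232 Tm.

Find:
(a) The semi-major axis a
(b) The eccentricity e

Convert to SI: rₚ = 233.7 Gm = 2.337e+11 m; rₐ = 3.232 Tm = 3.232e+12 m.
(a) a = (rₚ + rₐ) / 2 = (2.337e+11 + 3.232e+12) / 2 ≈ 1.733e+12 m = 1.733 Tm.
(b) e = (rₐ − rₚ) / (rₐ + rₚ) = (3.232e+12 − 2.337e+11) / (3.232e+12 + 2.337e+11) ≈ 0.8651.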